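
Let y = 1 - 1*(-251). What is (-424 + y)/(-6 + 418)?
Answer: -43/103 ≈ -0.41748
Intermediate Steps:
y = 252 (y = 1 + 251 = 252)
(-424 + y)/(-6 + 418) = (-424 + 252)/(-6 + 418) = -172/412 = -172*1/412 = -43/103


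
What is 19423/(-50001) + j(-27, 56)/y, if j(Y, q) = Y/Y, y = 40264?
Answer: -111713953/287605752 ≈ -0.38843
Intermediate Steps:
j(Y, q) = 1
19423/(-50001) + j(-27, 56)/y = 19423/(-50001) + 1/40264 = 19423*(-1/50001) + 1*(1/40264) = -19423/50001 + 1/40264 = -111713953/287605752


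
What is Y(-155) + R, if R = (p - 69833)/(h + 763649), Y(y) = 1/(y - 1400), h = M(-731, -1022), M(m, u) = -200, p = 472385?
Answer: 208401637/395721065 ≈ 0.52664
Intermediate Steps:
h = -200
Y(y) = 1/(-1400 + y)
R = 134184/254483 (R = (472385 - 69833)/(-200 + 763649) = 402552/763449 = 402552*(1/763449) = 134184/254483 ≈ 0.52728)
Y(-155) + R = 1/(-1400 - 155) + 134184/254483 = 1/(-1555) + 134184/254483 = -1/1555 + 134184/254483 = 208401637/395721065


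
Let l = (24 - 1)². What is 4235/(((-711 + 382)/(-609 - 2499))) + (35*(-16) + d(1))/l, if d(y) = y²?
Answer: 994673587/24863 ≈ 40006.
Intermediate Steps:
l = 529 (l = 23² = 529)
4235/(((-711 + 382)/(-609 - 2499))) + (35*(-16) + d(1))/l = 4235/(((-711 + 382)/(-609 - 2499))) + (35*(-16) + 1²)/529 = 4235/((-329/(-3108))) + (-560 + 1)*(1/529) = 4235/((-329*(-1/3108))) - 559*1/529 = 4235/(47/444) - 559/529 = 4235*(444/47) - 559/529 = 1880340/47 - 559/529 = 994673587/24863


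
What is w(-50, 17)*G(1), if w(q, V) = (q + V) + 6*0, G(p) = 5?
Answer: -165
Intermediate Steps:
w(q, V) = V + q (w(q, V) = (V + q) + 0 = V + q)
w(-50, 17)*G(1) = (17 - 50)*5 = -33*5 = -165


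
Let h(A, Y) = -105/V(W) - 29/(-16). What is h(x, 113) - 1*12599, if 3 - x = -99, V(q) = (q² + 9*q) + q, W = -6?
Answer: -201485/16 ≈ -12593.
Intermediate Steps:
V(q) = q² + 10*q
x = 102 (x = 3 - 1*(-99) = 3 + 99 = 102)
h(A, Y) = 99/16 (h(A, Y) = -105*(-1/(6*(10 - 6))) - 29/(-16) = -105/((-6*4)) - 29*(-1/16) = -105/(-24) + 29/16 = -105*(-1/24) + 29/16 = 35/8 + 29/16 = 99/16)
h(x, 113) - 1*12599 = 99/16 - 1*12599 = 99/16 - 12599 = -201485/16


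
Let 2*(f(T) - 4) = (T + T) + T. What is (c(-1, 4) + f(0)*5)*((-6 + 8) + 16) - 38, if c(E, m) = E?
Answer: 304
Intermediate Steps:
f(T) = 4 + 3*T/2 (f(T) = 4 + ((T + T) + T)/2 = 4 + (2*T + T)/2 = 4 + (3*T)/2 = 4 + 3*T/2)
(c(-1, 4) + f(0)*5)*((-6 + 8) + 16) - 38 = (-1 + (4 + (3/2)*0)*5)*((-6 + 8) + 16) - 38 = (-1 + (4 + 0)*5)*(2 + 16) - 38 = (-1 + 4*5)*18 - 38 = (-1 + 20)*18 - 38 = 19*18 - 38 = 342 - 38 = 304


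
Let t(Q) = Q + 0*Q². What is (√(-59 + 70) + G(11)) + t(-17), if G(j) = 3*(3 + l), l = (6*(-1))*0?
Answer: -8 + √11 ≈ -4.6834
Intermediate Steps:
l = 0 (l = -6*0 = 0)
t(Q) = Q (t(Q) = Q + 0 = Q)
G(j) = 9 (G(j) = 3*(3 + 0) = 3*3 = 9)
(√(-59 + 70) + G(11)) + t(-17) = (√(-59 + 70) + 9) - 17 = (√11 + 9) - 17 = (9 + √11) - 17 = -8 + √11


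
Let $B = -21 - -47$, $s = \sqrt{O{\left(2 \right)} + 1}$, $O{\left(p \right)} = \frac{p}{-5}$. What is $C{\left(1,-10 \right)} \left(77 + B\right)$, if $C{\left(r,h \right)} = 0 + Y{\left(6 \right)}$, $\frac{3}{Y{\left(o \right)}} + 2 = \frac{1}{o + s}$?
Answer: $- \frac{100116}{593} + \frac{309 \sqrt{15}}{593} \approx -166.81$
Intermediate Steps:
$O{\left(p \right)} = - \frac{p}{5}$ ($O{\left(p \right)} = p \left(- \frac{1}{5}\right) = - \frac{p}{5}$)
$s = \frac{\sqrt{15}}{5}$ ($s = \sqrt{\left(- \frac{1}{5}\right) 2 + 1} = \sqrt{- \frac{2}{5} + 1} = \sqrt{\frac{3}{5}} = \frac{\sqrt{15}}{5} \approx 0.7746$)
$B = 26$ ($B = -21 + 47 = 26$)
$Y{\left(o \right)} = \frac{3}{-2 + \frac{1}{o + \frac{\sqrt{15}}{5}}}$
$C{\left(r,h \right)} = \frac{3 \left(-30 - \sqrt{15}\right)}{55 + 2 \sqrt{15}}$ ($C{\left(r,h \right)} = 0 + \frac{3 \left(- \sqrt{15} - 30\right)}{-5 + 2 \sqrt{15} + 10 \cdot 6} = 0 + \frac{3 \left(- \sqrt{15} - 30\right)}{-5 + 2 \sqrt{15} + 60} = 0 + \frac{3 \left(-30 - \sqrt{15}\right)}{55 + 2 \sqrt{15}} = \frac{3 \left(-30 - \sqrt{15}\right)}{55 + 2 \sqrt{15}}$)
$C{\left(1,-10 \right)} \left(77 + B\right) = \left(- \frac{972}{593} + \frac{3 \sqrt{15}}{593}\right) \left(77 + 26\right) = \left(- \frac{972}{593} + \frac{3 \sqrt{15}}{593}\right) 103 = - \frac{100116}{593} + \frac{309 \sqrt{15}}{593}$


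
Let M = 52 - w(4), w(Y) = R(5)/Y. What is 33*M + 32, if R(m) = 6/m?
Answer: 17381/10 ≈ 1738.1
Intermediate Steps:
w(Y) = 6/(5*Y) (w(Y) = (6/5)/Y = (6*(⅕))/Y = 6/(5*Y))
M = 517/10 (M = 52 - 6/(5*4) = 52 - 1*3/10 = 52 - 3/10 = 517/10 ≈ 51.700)
33*M + 32 = 33*(517/10) + 32 = 17061/10 + 32 = 17381/10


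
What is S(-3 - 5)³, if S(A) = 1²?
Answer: 1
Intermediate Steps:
S(A) = 1
S(-3 - 5)³ = 1³ = 1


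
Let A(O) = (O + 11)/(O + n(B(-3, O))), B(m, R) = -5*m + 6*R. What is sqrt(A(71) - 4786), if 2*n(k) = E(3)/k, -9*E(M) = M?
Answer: I*sqrt(168872772420070)/187865 ≈ 69.173*I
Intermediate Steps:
E(M) = -M/9
n(k) = -1/(6*k) (n(k) = ((-1/9*3)/k)/2 = (-1/(3*k))/2 = -1/(6*k))
A(O) = (11 + O)/(O - 1/(6*(15 + 6*O))) (A(O) = (O + 11)/(O - 1/(6*(-5*(-3) + 6*O))) = (11 + O)/(O - 1/(6*(15 + 6*O))))
sqrt(A(71) - 4786) = sqrt((11 + 71)/(71 - 1/(6*(15 + 6*71))) - 4786) = sqrt(82/(71 - 1/(6*(15 + 426))) - 4786) = sqrt(82/(71 - 1/6/441) - 4786) = sqrt(82/(71 - 1/6*1/441) - 4786) = sqrt(82/(71 - 1/2646) - 4786) = sqrt(82/(187865/2646) - 4786) = sqrt((2646/187865)*82 - 4786) = sqrt(216972/187865 - 4786) = sqrt(-898904918/187865) = I*sqrt(168872772420070)/187865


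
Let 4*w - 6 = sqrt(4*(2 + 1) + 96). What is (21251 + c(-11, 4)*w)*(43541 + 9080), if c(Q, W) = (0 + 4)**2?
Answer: 1119511775 + 1262904*sqrt(3) ≈ 1.1217e+9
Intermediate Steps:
w = 3/2 + 3*sqrt(3)/2 (w = 3/2 + sqrt(4*(2 + 1) + 96)/4 = 3/2 + sqrt(4*3 + 96)/4 = 3/2 + sqrt(12 + 96)/4 = 3/2 + sqrt(108)/4 = 3/2 + (6*sqrt(3))/4 = 3/2 + 3*sqrt(3)/2 ≈ 4.0981)
c(Q, W) = 16 (c(Q, W) = 4**2 = 16)
(21251 + c(-11, 4)*w)*(43541 + 9080) = (21251 + 16*(3/2 + 3*sqrt(3)/2))*(43541 + 9080) = (21251 + (24 + 24*sqrt(3)))*52621 = (21275 + 24*sqrt(3))*52621 = 1119511775 + 1262904*sqrt(3)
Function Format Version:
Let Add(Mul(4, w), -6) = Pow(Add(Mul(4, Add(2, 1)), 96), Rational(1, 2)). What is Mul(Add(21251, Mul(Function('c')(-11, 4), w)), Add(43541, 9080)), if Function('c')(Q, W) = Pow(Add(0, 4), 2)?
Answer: Add(1119511775, Mul(1262904, Pow(3, Rational(1, 2)))) ≈ 1.1217e+9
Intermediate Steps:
w = Add(Rational(3, 2), Mul(Rational(3, 2), Pow(3, Rational(1, 2)))) (w = Add(Rational(3, 2), Mul(Rational(1, 4), Pow(Add(Mul(4, Add(2, 1)), 96), Rational(1, 2)))) = Add(Rational(3, 2), Mul(Rational(1, 4), Pow(Add(Mul(4, 3), 96), Rational(1, 2)))) = Add(Rational(3, 2), Mul(Rational(1, 4), Pow(Add(12, 96), Rational(1, 2)))) = Add(Rational(3, 2), Mul(Rational(1, 4), Pow(108, Rational(1, 2)))) = Add(Rational(3, 2), Mul(Rational(1, 4), Mul(6, Pow(3, Rational(1, 2))))) = Add(Rational(3, 2), Mul(Rational(3, 2), Pow(3, Rational(1, 2)))) ≈ 4.0981)
Function('c')(Q, W) = 16 (Function('c')(Q, W) = Pow(4, 2) = 16)
Mul(Add(21251, Mul(Function('c')(-11, 4), w)), Add(43541, 9080)) = Mul(Add(21251, Mul(16, Add(Rational(3, 2), Mul(Rational(3, 2), Pow(3, Rational(1, 2)))))), Add(43541, 9080)) = Mul(Add(21251, Add(24, Mul(24, Pow(3, Rational(1, 2))))), 52621) = Mul(Add(21275, Mul(24, Pow(3, Rational(1, 2)))), 52621) = Add(1119511775, Mul(1262904, Pow(3, Rational(1, 2))))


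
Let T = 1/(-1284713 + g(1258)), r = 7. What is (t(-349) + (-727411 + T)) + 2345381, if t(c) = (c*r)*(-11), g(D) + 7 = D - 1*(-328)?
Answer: 2110553977961/1283134 ≈ 1.6448e+6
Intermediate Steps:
g(D) = 321 + D (g(D) = -7 + (D - 1*(-328)) = -7 + (D + 328) = -7 + (328 + D) = 321 + D)
T = -1/1283134 (T = 1/(-1284713 + (321 + 1258)) = 1/(-1284713 + 1579) = 1/(-1283134) = -1/1283134 ≈ -7.7934e-7)
t(c) = -77*c (t(c) = (c*7)*(-11) = (7*c)*(-11) = -77*c)
(t(-349) + (-727411 + T)) + 2345381 = (-77*(-349) + (-727411 - 1/1283134)) + 2345381 = (26873 - 933365786075/1283134) + 2345381 = -898884126093/1283134 + 2345381 = 2110553977961/1283134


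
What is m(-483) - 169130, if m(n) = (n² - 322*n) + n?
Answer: 219202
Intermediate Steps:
m(n) = n² - 321*n
m(-483) - 169130 = -483*(-321 - 483) - 169130 = -483*(-804) - 169130 = 388332 - 169130 = 219202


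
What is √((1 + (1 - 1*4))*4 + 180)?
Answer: 2*√43 ≈ 13.115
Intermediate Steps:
√((1 + (1 - 1*4))*4 + 180) = √((1 + (1 - 4))*4 + 180) = √((1 - 3)*4 + 180) = √(-2*4 + 180) = √(-8 + 180) = √172 = 2*√43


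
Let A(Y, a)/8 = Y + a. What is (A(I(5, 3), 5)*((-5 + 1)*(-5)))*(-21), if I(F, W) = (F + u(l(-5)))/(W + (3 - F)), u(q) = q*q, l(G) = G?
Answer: -117600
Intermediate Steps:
u(q) = q**2
I(F, W) = (25 + F)/(3 + W - F) (I(F, W) = (F + (-5)**2)/(W + (3 - F)) = (F + 25)/(3 + W - F) = (25 + F)/(3 + W - F))
A(Y, a) = 8*Y + 8*a (A(Y, a) = 8*(Y + a) = 8*Y + 8*a)
(A(I(5, 3), 5)*((-5 + 1)*(-5)))*(-21) = ((8*((25 + 5)/(3 + 3 - 1*5)) + 8*5)*((-5 + 1)*(-5)))*(-21) = ((8*(30/(3 + 3 - 5)) + 40)*(-4*(-5)))*(-21) = ((8*(30/1) + 40)*20)*(-21) = ((8*(1*30) + 40)*20)*(-21) = ((8*30 + 40)*20)*(-21) = ((240 + 40)*20)*(-21) = (280*20)*(-21) = 5600*(-21) = -117600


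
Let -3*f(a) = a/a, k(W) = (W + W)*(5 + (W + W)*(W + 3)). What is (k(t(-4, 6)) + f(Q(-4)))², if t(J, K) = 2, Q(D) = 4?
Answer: 89401/9 ≈ 9933.4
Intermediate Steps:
k(W) = 2*W*(5 + 2*W*(3 + W)) (k(W) = (2*W)*(5 + (2*W)*(3 + W)) = (2*W)*(5 + 2*W*(3 + W)) = 2*W*(5 + 2*W*(3 + W)))
f(a) = -⅓ (f(a) = -a/(3*a) = -⅓*1 = -⅓)
(k(t(-4, 6)) + f(Q(-4)))² = (2*2*(5 + 2*2² + 6*2) - ⅓)² = (2*2*(5 + 2*4 + 12) - ⅓)² = (2*2*(5 + 8 + 12) - ⅓)² = (2*2*25 - ⅓)² = (100 - ⅓)² = (299/3)² = 89401/9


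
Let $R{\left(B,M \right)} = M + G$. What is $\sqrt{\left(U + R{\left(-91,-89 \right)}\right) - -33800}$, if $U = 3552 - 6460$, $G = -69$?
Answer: $11 \sqrt{254} \approx 175.31$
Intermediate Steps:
$R{\left(B,M \right)} = -69 + M$ ($R{\left(B,M \right)} = M - 69 = -69 + M$)
$U = -2908$ ($U = 3552 - 6460 = -2908$)
$\sqrt{\left(U + R{\left(-91,-89 \right)}\right) - -33800} = \sqrt{\left(-2908 - 158\right) - -33800} = \sqrt{\left(-2908 - 158\right) + 33800} = \sqrt{-3066 + 33800} = \sqrt{30734} = 11 \sqrt{254}$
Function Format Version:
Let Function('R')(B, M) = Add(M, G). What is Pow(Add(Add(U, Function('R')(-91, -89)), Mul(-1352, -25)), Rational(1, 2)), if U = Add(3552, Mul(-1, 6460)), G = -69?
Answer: Mul(11, Pow(254, Rational(1, 2))) ≈ 175.31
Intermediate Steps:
Function('R')(B, M) = Add(-69, M) (Function('R')(B, M) = Add(M, -69) = Add(-69, M))
U = -2908 (U = Add(3552, -6460) = -2908)
Pow(Add(Add(U, Function('R')(-91, -89)), Mul(-1352, -25)), Rational(1, 2)) = Pow(Add(Add(-2908, Add(-69, -89)), Mul(-1352, -25)), Rational(1, 2)) = Pow(Add(Add(-2908, -158), 33800), Rational(1, 2)) = Pow(Add(-3066, 33800), Rational(1, 2)) = Pow(30734, Rational(1, 2)) = Mul(11, Pow(254, Rational(1, 2)))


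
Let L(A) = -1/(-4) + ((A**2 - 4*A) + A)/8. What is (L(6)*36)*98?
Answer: 8820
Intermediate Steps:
L(A) = 1/4 - 3*A/8 + A**2/8 (L(A) = -1*(-1/4) + (A**2 - 3*A)*(1/8) = 1/4 + (-3*A/8 + A**2/8) = 1/4 - 3*A/8 + A**2/8)
(L(6)*36)*98 = ((1/4 - 3/8*6 + (1/8)*6**2)*36)*98 = ((1/4 - 9/4 + (1/8)*36)*36)*98 = ((1/4 - 9/4 + 9/2)*36)*98 = ((5/2)*36)*98 = 90*98 = 8820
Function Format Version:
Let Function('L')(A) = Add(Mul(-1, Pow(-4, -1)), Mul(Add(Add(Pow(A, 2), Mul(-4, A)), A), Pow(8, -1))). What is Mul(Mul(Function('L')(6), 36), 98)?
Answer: 8820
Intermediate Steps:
Function('L')(A) = Add(Rational(1, 4), Mul(Rational(-3, 8), A), Mul(Rational(1, 8), Pow(A, 2))) (Function('L')(A) = Add(Mul(-1, Rational(-1, 4)), Mul(Add(Pow(A, 2), Mul(-3, A)), Rational(1, 8))) = Add(Rational(1, 4), Add(Mul(Rational(-3, 8), A), Mul(Rational(1, 8), Pow(A, 2)))) = Add(Rational(1, 4), Mul(Rational(-3, 8), A), Mul(Rational(1, 8), Pow(A, 2))))
Mul(Mul(Function('L')(6), 36), 98) = Mul(Mul(Add(Rational(1, 4), Mul(Rational(-3, 8), 6), Mul(Rational(1, 8), Pow(6, 2))), 36), 98) = Mul(Mul(Add(Rational(1, 4), Rational(-9, 4), Mul(Rational(1, 8), 36)), 36), 98) = Mul(Mul(Add(Rational(1, 4), Rational(-9, 4), Rational(9, 2)), 36), 98) = Mul(Mul(Rational(5, 2), 36), 98) = Mul(90, 98) = 8820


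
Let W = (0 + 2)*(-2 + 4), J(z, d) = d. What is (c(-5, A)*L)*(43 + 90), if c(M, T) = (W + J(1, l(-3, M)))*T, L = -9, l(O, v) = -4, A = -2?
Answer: 0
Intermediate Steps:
W = 4 (W = 2*2 = 4)
c(M, T) = 0 (c(M, T) = (4 - 4)*T = 0*T = 0)
(c(-5, A)*L)*(43 + 90) = (0*(-9))*(43 + 90) = 0*133 = 0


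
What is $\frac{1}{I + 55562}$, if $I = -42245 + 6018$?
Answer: $\frac{1}{19335} \approx 5.172 \cdot 10^{-5}$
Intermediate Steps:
$I = -36227$
$\frac{1}{I + 55562} = \frac{1}{-36227 + 55562} = \frac{1}{19335}$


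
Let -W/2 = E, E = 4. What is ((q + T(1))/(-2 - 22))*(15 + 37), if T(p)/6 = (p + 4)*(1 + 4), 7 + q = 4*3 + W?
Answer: -637/2 ≈ -318.50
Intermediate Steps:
W = -8 (W = -2*4 = -8)
q = -3 (q = -7 + (4*3 - 8) = -7 + (12 - 8) = -7 + 4 = -3)
T(p) = 120 + 30*p (T(p) = 6*((p + 4)*(1 + 4)) = 6*((4 + p)*5) = 6*(20 + 5*p) = 120 + 30*p)
((q + T(1))/(-2 - 22))*(15 + 37) = ((-3 + (120 + 30*1))/(-2 - 22))*(15 + 37) = ((-3 + (120 + 30))/(-24))*52 = ((-3 + 150)*(-1/24))*52 = (147*(-1/24))*52 = -49/8*52 = -637/2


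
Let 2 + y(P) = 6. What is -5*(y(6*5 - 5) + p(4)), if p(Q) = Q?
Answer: -40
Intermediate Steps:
y(P) = 4 (y(P) = -2 + 6 = 4)
-5*(y(6*5 - 5) + p(4)) = -5*(4 + 4) = -5*8 = -40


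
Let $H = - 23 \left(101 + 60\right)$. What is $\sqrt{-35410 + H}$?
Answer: $i \sqrt{39113} \approx 197.77 i$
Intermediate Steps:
$H = -3703$ ($H = \left(-23\right) 161 = -3703$)
$\sqrt{-35410 + H} = \sqrt{-35410 - 3703} = \sqrt{-39113} = i \sqrt{39113}$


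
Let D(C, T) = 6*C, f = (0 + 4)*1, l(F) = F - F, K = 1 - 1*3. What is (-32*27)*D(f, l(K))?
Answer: -20736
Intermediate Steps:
K = -2 (K = 1 - 3 = -2)
l(F) = 0
f = 4 (f = 4*1 = 4)
(-32*27)*D(f, l(K)) = (-32*27)*(6*4) = -864*24 = -20736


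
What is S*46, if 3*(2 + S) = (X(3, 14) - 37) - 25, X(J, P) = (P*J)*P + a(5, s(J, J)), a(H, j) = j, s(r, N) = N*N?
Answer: 24334/3 ≈ 8111.3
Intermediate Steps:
s(r, N) = N**2
X(J, P) = J**2 + J*P**2 (X(J, P) = (P*J)*P + J**2 = (J*P)*P + J**2 = J*P**2 + J**2 = J**2 + J*P**2)
S = 529/3 (S = -2 + ((3*(3 + 14**2) - 37) - 25)/3 = -2 + ((3*(3 + 196) - 37) - 25)/3 = -2 + ((3*199 - 37) - 25)/3 = -2 + ((597 - 37) - 25)/3 = -2 + (560 - 25)/3 = -2 + (1/3)*535 = -2 + 535/3 = 529/3 ≈ 176.33)
S*46 = (529/3)*46 = 24334/3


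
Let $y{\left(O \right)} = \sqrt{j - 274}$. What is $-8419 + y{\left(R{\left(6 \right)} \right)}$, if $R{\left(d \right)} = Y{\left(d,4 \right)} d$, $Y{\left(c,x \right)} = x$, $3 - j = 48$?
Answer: $-8419 + i \sqrt{319} \approx -8419.0 + 17.861 i$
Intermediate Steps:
$j = -45$ ($j = 3 - 48 = -45$)
$R{\left(d \right)} = 4 d$
$y{\left(O \right)} = i \sqrt{319}$ ($y{\left(O \right)} = \sqrt{-45 - 274} = \sqrt{-319} = i \sqrt{319}$)
$-8419 + y{\left(R{\left(6 \right)} \right)} = -8419 + i \sqrt{319}$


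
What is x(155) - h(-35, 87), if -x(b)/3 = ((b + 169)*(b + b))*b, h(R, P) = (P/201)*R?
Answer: -3129207185/67 ≈ -4.6705e+7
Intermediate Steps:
h(R, P) = P*R/201 (h(R, P) = (P*(1/201))*R = (P/201)*R = P*R/201)
x(b) = -6*b²*(169 + b) (x(b) = -3*(b + 169)*(b + b)*b = -3*(169 + b)*(2*b)*b = -3*2*b*(169 + b)*b = -6*b²*(169 + b))
x(155) - h(-35, 87) = 6*155²*(-169 - 1*155) - 87*(-35)/201 = 6*24025*(-169 - 155) - 1*(-1015/67) = 6*24025*(-324) + 1015/67 = -46704600 + 1015/67 = -3129207185/67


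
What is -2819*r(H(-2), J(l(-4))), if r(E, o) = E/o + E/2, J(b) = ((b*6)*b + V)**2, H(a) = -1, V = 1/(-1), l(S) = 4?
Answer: 25447113/18050 ≈ 1409.8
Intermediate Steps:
V = -1
J(b) = (-1 + 6*b**2)**2 (J(b) = ((b*6)*b - 1)**2 = ((6*b)*b - 1)**2 = (6*b**2 - 1)**2 = (-1 + 6*b**2)**2)
r(E, o) = E/2 + E/o (r(E, o) = E/o + E*(1/2) = E/o + E/2 = E/2 + E/o)
-2819*r(H(-2), J(l(-4))) = -2819*((1/2)*(-1) - 1/((-1 + 6*4**2)**2)) = -2819*(-1/2 - 1/((-1 + 6*16)**2)) = -2819*(-1/2 - 1/((-1 + 96)**2)) = -2819*(-1/2 - 1/(95**2)) = -2819*(-1/2 - 1/9025) = -2819*(-9027/18050) = 25447113/18050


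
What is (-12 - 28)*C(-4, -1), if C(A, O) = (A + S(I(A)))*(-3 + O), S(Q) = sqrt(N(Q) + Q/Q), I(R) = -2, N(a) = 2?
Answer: -640 + 160*sqrt(3) ≈ -362.87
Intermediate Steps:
S(Q) = sqrt(3) (S(Q) = sqrt(2 + Q/Q) = sqrt(2 + 1) = sqrt(3))
C(A, O) = (-3 + O)*(A + sqrt(3)) (C(A, O) = (A + sqrt(3))*(-3 + O) = (-3 + O)*(A + sqrt(3)))
(-12 - 28)*C(-4, -1) = (-12 - 28)*(-3*(-4) - 3*sqrt(3) - 4*(-1) - sqrt(3)) = -40*(12 - 3*sqrt(3) + 4 - sqrt(3)) = -40*(16 - 4*sqrt(3)) = -640 + 160*sqrt(3)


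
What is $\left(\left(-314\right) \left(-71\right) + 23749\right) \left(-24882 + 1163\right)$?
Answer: $-1092093917$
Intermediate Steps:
$\left(\left(-314\right) \left(-71\right) + 23749\right) \left(-24882 + 1163\right) = \left(22294 + 23749\right) \left(-23719\right) = 46043 \left(-23719\right) = -1092093917$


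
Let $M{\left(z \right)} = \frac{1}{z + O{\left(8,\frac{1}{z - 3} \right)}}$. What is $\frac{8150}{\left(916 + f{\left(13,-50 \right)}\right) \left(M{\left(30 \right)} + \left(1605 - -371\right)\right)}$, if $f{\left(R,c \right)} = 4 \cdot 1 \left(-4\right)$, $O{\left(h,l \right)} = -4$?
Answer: $\frac{2119}{462393} \approx 0.0045827$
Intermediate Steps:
$f{\left(R,c \right)} = -16$ ($f{\left(R,c \right)} = 4 \left(-4\right) = -16$)
$M{\left(z \right)} = \frac{1}{-4 + z}$ ($M{\left(z \right)} = \frac{1}{z - 4} = \frac{1}{-4 + z}$)
$\frac{8150}{\left(916 + f{\left(13,-50 \right)}\right) \left(M{\left(30 \right)} + \left(1605 - -371\right)\right)} = \frac{8150}{\left(916 - 16\right) \left(\frac{1}{-4 + 30} + \left(1605 - -371\right)\right)} = \frac{8150}{900 \left(\frac{1}{26} + \left(1605 + 371\right)\right)} = \frac{8150}{900 \left(\frac{1}{26} + 1976\right)} = \frac{8150}{900 \cdot \frac{51377}{26}} = \frac{8150}{\frac{23119650}{13}} = 8150 \cdot \frac{13}{23119650} = \frac{2119}{462393}$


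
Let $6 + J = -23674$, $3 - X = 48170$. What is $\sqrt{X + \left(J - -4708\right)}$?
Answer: $i \sqrt{67139} \approx 259.11 i$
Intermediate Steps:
$X = -48167$ ($X = 3 - 48170 = -48167$)
$J = -23680$ ($J = -6 - 23674 = -23680$)
$\sqrt{X + \left(J - -4708\right)} = \sqrt{-48167 - 18972} = \sqrt{-67139} = i \sqrt{67139}$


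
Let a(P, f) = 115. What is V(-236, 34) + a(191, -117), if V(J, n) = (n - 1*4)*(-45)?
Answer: -1235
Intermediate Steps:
V(J, n) = 180 - 45*n (V(J, n) = (n - 4)*(-45) = (-4 + n)*(-45) = 180 - 45*n)
V(-236, 34) + a(191, -117) = (180 - 45*34) + 115 = (180 - 1530) + 115 = -1350 + 115 = -1235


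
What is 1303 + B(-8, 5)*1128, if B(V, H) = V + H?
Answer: -2081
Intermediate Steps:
B(V, H) = H + V
1303 + B(-8, 5)*1128 = 1303 + (5 - 8)*1128 = 1303 - 3*1128 = 1303 - 3384 = -2081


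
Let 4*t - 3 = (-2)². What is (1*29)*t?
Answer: 203/4 ≈ 50.750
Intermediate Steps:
t = 7/4 (t = ¾ + (¼)*(-2)² = ¾ + (¼)*4 = ¾ + 1 = 7/4 ≈ 1.7500)
(1*29)*t = (1*29)*(7/4) = 29*(7/4) = 203/4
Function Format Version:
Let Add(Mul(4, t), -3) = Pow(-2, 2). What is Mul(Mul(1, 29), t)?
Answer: Rational(203, 4) ≈ 50.750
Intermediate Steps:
t = Rational(7, 4) (t = Add(Rational(3, 4), Mul(Rational(1, 4), Pow(-2, 2))) = Add(Rational(3, 4), Mul(Rational(1, 4), 4)) = Add(Rational(3, 4), 1) = Rational(7, 4) ≈ 1.7500)
Mul(Mul(1, 29), t) = Mul(Mul(1, 29), Rational(7, 4)) = Mul(29, Rational(7, 4)) = Rational(203, 4)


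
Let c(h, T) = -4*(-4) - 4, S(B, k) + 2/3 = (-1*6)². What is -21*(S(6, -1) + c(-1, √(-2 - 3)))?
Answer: -994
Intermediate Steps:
S(B, k) = 106/3 (S(B, k) = -⅔ + (-1*6)² = -⅔ + (-6)² = -⅔ + 36 = 106/3)
c(h, T) = 12 (c(h, T) = 16 - 4 = 12)
-21*(S(6, -1) + c(-1, √(-2 - 3))) = -21*(106/3 + 12) = -21*142/3 = -994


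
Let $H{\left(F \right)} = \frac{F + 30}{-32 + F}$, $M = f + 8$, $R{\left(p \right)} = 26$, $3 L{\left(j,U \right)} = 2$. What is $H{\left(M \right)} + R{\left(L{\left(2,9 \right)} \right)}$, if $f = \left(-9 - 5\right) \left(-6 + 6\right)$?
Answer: $\frac{293}{12} \approx 24.417$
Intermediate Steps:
$f = 0$ ($f = \left(-14\right) 0 = 0$)
$L{\left(j,U \right)} = \frac{2}{3}$ ($L{\left(j,U \right)} = \frac{1}{3} \cdot 2 = \frac{2}{3}$)
$M = 8$ ($M = 0 + 8 = 8$)
$H{\left(F \right)} = \frac{30 + F}{-32 + F}$
$H{\left(M \right)} + R{\left(L{\left(2,9 \right)} \right)} = \frac{30 + 8}{-32 + 8} + 26 = \frac{1}{-24} \cdot 38 + 26 = \left(- \frac{1}{24}\right) 38 + 26 = - \frac{19}{12} + 26 = \frac{293}{12}$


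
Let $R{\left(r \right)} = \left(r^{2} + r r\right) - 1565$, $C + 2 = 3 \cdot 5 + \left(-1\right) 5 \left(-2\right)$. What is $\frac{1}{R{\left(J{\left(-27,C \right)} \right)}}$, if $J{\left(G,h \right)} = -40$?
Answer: $\frac{1}{1635} \approx 0.00061162$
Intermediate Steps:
$C = 23$ ($C = -2 + \left(3 \cdot 5 + \left(-1\right) 5 \left(-2\right)\right) = -2 + \left(15 - -10\right) = -2 + \left(15 + 10\right) = -2 + 25 = 23$)
$R{\left(r \right)} = -1565 + 2 r^{2}$ ($R{\left(r \right)} = \left(r^{2} + r^{2}\right) - 1565 = 2 r^{2} - 1565 = -1565 + 2 r^{2}$)
$\frac{1}{R{\left(J{\left(-27,C \right)} \right)}} = \frac{1}{-1565 + 2 \left(-40\right)^{2}} = \frac{1}{-1565 + 2 \cdot 1600} = \frac{1}{-1565 + 3200} = \frac{1}{1635}$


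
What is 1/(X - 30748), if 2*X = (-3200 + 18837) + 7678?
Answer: -2/38181 ≈ -5.2382e-5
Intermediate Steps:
X = 23315/2 (X = ((-3200 + 18837) + 7678)/2 = (15637 + 7678)/2 = (½)*23315 = 23315/2 ≈ 11658.)
1/(X - 30748) = 1/(23315/2 - 30748) = 1/(-38181/2) = -2/38181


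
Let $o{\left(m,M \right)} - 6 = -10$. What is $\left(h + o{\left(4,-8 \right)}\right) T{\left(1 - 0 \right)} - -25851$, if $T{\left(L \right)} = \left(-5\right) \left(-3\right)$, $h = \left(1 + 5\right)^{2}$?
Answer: $26331$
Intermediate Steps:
$o{\left(m,M \right)} = -4$ ($o{\left(m,M \right)} = 6 - 10 = -4$)
$h = 36$ ($h = 6^{2} = 36$)
$T{\left(L \right)} = 15$
$\left(h + o{\left(4,-8 \right)}\right) T{\left(1 - 0 \right)} - -25851 = \left(36 - 4\right) 15 - -25851 = 32 \cdot 15 + 25851 = 480 + 25851 = 26331$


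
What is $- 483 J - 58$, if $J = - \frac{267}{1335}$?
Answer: $\frac{193}{5} \approx 38.6$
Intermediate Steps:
$J = - \frac{1}{5}$ ($J = \left(-267\right) \frac{1}{1335} = - \frac{1}{5} \approx -0.2$)
$- 483 J - 58 = \left(-483\right) \left(- \frac{1}{5}\right) - 58 = \frac{483}{5} - 58 = \frac{193}{5}$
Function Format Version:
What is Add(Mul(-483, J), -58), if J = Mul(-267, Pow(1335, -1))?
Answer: Rational(193, 5) ≈ 38.600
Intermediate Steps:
J = Rational(-1, 5) (J = Mul(-267, Rational(1, 1335)) = Rational(-1, 5) ≈ -0.20000)
Add(Mul(-483, J), -58) = Add(Mul(-483, Rational(-1, 5)), -58) = Add(Rational(483, 5), -58) = Rational(193, 5)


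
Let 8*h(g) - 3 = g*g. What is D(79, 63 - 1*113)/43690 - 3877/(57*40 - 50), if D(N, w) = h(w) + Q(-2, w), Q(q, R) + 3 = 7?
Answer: -134943599/77942960 ≈ -1.7313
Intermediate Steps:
Q(q, R) = 4 (Q(q, R) = -3 + 7 = 4)
h(g) = 3/8 + g²/8 (h(g) = 3/8 + (g*g)/8 = 3/8 + g²/8)
D(N, w) = 35/8 + w²/8 (D(N, w) = (3/8 + w²/8) + 4 = 35/8 + w²/8)
D(79, 63 - 1*113)/43690 - 3877/(57*40 - 50) = (35/8 + (63 - 1*113)²/8)/43690 - 3877/(57*40 - 50) = (35/8 + (63 - 113)²/8)*(1/43690) - 3877/(2280 - 50) = (35/8 + (⅛)*(-50)²)*(1/43690) - 3877/2230 = (35/8 + (⅛)*2500)*(1/43690) - 3877*1/2230 = (35/8 + 625/2)*(1/43690) - 3877/2230 = (2535/8)*(1/43690) - 3877/2230 = 507/69904 - 3877/2230 = -134943599/77942960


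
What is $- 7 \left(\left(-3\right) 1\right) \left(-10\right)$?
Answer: $-210$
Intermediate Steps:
$- 7 \left(\left(-3\right) 1\right) \left(-10\right) = \left(-7\right) \left(-3\right) \left(-10\right) = 21 \left(-10\right) = -210$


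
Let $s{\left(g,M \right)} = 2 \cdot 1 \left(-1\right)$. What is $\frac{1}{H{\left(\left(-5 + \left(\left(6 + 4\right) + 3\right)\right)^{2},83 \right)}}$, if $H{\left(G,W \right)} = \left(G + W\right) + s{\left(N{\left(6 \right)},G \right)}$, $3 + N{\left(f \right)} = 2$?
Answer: $\frac{1}{145} \approx 0.0068966$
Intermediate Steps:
$N{\left(f \right)} = -1$ ($N{\left(f \right)} = -3 + 2 = -1$)
$s{\left(g,M \right)} = -2$ ($s{\left(g,M \right)} = 2 \left(-1\right) = -2$)
$H{\left(G,W \right)} = -2 + G + W$ ($H{\left(G,W \right)} = \left(G + W\right) - 2 = -2 + G + W$)
$\frac{1}{H{\left(\left(-5 + \left(\left(6 + 4\right) + 3\right)\right)^{2},83 \right)}} = \frac{1}{-2 + \left(-5 + \left(\left(6 + 4\right) + 3\right)\right)^{2} + 83} = \frac{1}{-2 + \left(-5 + \left(10 + 3\right)\right)^{2} + 83} = \frac{1}{-2 + \left(-5 + 13\right)^{2} + 83} = \frac{1}{-2 + 8^{2} + 83} = \frac{1}{-2 + 64 + 83} = \frac{1}{145}$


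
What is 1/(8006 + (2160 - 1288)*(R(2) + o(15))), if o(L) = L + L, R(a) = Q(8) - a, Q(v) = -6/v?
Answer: 1/31768 ≈ 3.1478e-5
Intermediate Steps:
R(a) = -¾ - a (R(a) = -6/8 - a = -6*⅛ - a = -¾ - a)
o(L) = 2*L
1/(8006 + (2160 - 1288)*(R(2) + o(15))) = 1/(8006 + (2160 - 1288)*((-¾ - 1*2) + 2*15)) = 1/(8006 + 872*((-¾ - 2) + 30)) = 1/(8006 + 872*(-11/4 + 30)) = 1/(8006 + 872*(109/4)) = 1/(8006 + 23762) = 1/31768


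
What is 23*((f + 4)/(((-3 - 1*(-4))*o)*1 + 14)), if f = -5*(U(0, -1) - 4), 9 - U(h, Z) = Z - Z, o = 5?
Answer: -483/19 ≈ -25.421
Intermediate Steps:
U(h, Z) = 9 (U(h, Z) = 9 - (Z - Z) = 9 - 1*0 = 9 + 0 = 9)
f = -25 (f = -5*(9 - 4) = -5*5 = -25)
23*((f + 4)/(((-3 - 1*(-4))*o)*1 + 14)) = 23*((-25 + 4)/(((-3 - 1*(-4))*5)*1 + 14)) = 23*(-21/(((-3 + 4)*5)*1 + 14)) = 23*(-21/((1*5)*1 + 14)) = 23*(-21/(5*1 + 14)) = 23*(-21/(5 + 14)) = 23*(-21/19) = -483/19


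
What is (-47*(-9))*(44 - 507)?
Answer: -195849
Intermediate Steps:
(-47*(-9))*(44 - 507) = 423*(-463) = -195849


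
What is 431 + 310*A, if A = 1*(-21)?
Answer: -6079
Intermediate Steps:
A = -21
431 + 310*A = 431 + 310*(-21) = 431 - 6510 = -6079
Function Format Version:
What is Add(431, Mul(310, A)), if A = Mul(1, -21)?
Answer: -6079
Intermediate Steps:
A = -21
Add(431, Mul(310, A)) = Add(431, Mul(310, -21)) = Add(431, -6510) = -6079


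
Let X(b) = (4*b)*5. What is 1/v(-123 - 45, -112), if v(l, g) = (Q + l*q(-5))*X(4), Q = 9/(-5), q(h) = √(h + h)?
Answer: I/(48*(-3*I + 280*√10)) ≈ -7.9718e-8 + 2.3529e-5*I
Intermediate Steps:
q(h) = √2*√h (q(h) = √(2*h) = √2*√h)
Q = -9/5 (Q = 9*(-⅕) = -9/5 ≈ -1.8000)
X(b) = 20*b
v(l, g) = -144 + 80*I*l*√10 (v(l, g) = (-9/5 + l*(√2*√(-5)))*(20*4) = (-9/5 + l*(√2*(I*√5)))*80 = (-9/5 + l*(I*√10))*80 = (-9/5 + I*l*√10)*80 = -144 + 80*I*l*√10)
1/v(-123 - 45, -112) = 1/(-144 + 80*I*(-123 - 45)*√10) = 1/(-144 + 80*I*(-168)*√10) = 1/(-144 - 13440*I*√10)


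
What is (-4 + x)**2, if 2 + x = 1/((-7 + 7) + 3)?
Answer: 289/9 ≈ 32.111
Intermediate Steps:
x = -5/3 (x = -2 + 1/((-7 + 7) + 3) = -2 + 1/(0 + 3) = -2 + 1/3 = -5/3 ≈ -1.6667)
(-4 + x)**2 = (-4 - 5/3)**2 = (-17/3)**2 = 289/9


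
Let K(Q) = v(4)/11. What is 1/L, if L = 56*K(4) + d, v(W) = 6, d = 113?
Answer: 11/1579 ≈ 0.0069664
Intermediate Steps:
K(Q) = 6/11
L = 1579/11 (L = 56*(6/11) + 113 = 336/11 + 113 = 1579/11 ≈ 143.55)
1/L = 1/(1579/11) = 11/1579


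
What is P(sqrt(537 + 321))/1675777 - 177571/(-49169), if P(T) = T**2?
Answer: 297611584669/82396279313 ≈ 3.6120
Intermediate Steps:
P(sqrt(537 + 321))/1675777 - 177571/(-49169) = (sqrt(537 + 321))**2/1675777 - 177571/(-49169) = (sqrt(858))**2*(1/1675777) - 177571*(-1/49169) = 858*(1/1675777) + 177571/49169 = 858/1675777 + 177571/49169 = 297611584669/82396279313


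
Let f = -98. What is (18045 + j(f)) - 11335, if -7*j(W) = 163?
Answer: 46807/7 ≈ 6686.7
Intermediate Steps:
j(W) = -163/7 (j(W) = -⅐*163 = -163/7)
(18045 + j(f)) - 11335 = (18045 - 163/7) - 11335 = 126152/7 - 11335 = 46807/7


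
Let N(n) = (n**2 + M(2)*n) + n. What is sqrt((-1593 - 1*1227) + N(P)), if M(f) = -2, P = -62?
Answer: sqrt(1086) ≈ 32.955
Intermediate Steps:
N(n) = n**2 - n (N(n) = (n**2 - 2*n) + n = n**2 - n)
sqrt((-1593 - 1*1227) + N(P)) = sqrt((-1593 - 1*1227) - 62*(-1 - 62)) = sqrt((-1593 - 1227) - 62*(-63)) = sqrt(-2820 + 3906) = sqrt(1086)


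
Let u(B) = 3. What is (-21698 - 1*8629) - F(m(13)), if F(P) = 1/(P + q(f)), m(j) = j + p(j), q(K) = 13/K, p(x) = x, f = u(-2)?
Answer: -2759760/91 ≈ -30327.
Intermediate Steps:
f = 3
m(j) = 2*j (m(j) = j + j = 2*j)
F(P) = 1/(13/3 + P) (F(P) = 1/(P + 13/3) = 1/(13/3 + P))
(-21698 - 1*8629) - F(m(13)) = (-21698 - 1*8629) - 3/(13 + 3*(2*13)) = (-21698 - 8629) - 3/(13 + 3*26) = -30327 - 3/(13 + 78) = -30327 - 3/91 = -2759760/91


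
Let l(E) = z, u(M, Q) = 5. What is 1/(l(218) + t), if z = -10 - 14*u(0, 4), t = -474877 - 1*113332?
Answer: -1/588289 ≈ -1.6998e-6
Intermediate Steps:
t = -588209 (t = -474877 - 113332 = -588209)
z = -80 (z = -10 - 14*5 = -10 - 70 = -80)
l(E) = -80
1/(l(218) + t) = 1/(-80 - 588209) = 1/(-588289) = -1/588289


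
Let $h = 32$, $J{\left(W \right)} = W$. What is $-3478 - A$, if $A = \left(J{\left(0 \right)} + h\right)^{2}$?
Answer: $-4502$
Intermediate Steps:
$A = 1024$ ($A = \left(0 + 32\right)^{2} = 32^{2} = 1024$)
$-3478 - A = -3478 - 1024 = -4502$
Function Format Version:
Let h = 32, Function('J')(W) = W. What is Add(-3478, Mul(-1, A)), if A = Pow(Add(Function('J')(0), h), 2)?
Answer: -4502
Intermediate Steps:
A = 1024 (A = Pow(Add(0, 32), 2) = Pow(32, 2) = 1024)
Add(-3478, Mul(-1, A)) = Add(-3478, Mul(-1, 1024)) = Add(-3478, -1024) = -4502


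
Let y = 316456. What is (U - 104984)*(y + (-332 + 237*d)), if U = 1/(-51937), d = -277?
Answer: -1365728465404275/51937 ≈ -2.6296e+10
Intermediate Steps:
U = -1/51937 ≈ -1.9254e-5
(U - 104984)*(y + (-332 + 237*d)) = (-1/51937 - 104984)*(316456 + (-332 + 237*(-277))) = -5452554009*(316456 + (-332 - 65649))/51937 = -5452554009*(316456 - 65981)/51937 = -5452554009/51937*250475 = -1365728465404275/51937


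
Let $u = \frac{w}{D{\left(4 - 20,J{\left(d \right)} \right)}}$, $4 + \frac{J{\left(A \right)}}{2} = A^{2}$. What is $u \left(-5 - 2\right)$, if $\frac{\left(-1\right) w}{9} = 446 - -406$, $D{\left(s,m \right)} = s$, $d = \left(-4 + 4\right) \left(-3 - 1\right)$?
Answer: $- \frac{13419}{4} \approx -3354.8$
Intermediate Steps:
$d = 0$ ($d = 0 \left(-4\right) = 0$)
$J{\left(A \right)} = -8 + 2 A^{2}$
$w = -7668$ ($w = - 9 \left(446 - -406\right) = - 9 \left(446 + 406\right) = \left(-9\right) 852 = -7668$)
$u = \frac{1917}{4}$ ($u = - \frac{7668}{4 - 20} = - \frac{7668}{-16} = \left(-7668\right) \left(- \frac{1}{16}\right) = \frac{1917}{4} \approx 479.25$)
$u \left(-5 - 2\right) = \frac{1917 \left(-5 - 2\right)}{4} = \frac{1917}{4} \left(-7\right) = - \frac{13419}{4}$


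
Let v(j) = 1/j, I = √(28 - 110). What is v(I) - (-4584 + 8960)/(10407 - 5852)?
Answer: -4376/4555 - I*√82/82 ≈ -0.9607 - 0.11043*I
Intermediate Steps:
I = I*√82 (I = √(-82) = I*√82 ≈ 9.0554*I)
v(I) - (-4584 + 8960)/(10407 - 5852) = 1/(I*√82) - (-4584 + 8960)/(10407 - 5852) = -I*√82/82 - 4376/4555 = -4376/4555 - I*√82/82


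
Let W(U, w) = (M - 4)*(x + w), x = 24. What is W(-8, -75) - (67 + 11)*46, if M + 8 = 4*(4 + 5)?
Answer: -4812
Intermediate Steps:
M = 28 (M = -8 + 4*(4 + 5) = -8 + 4*9 = -8 + 36 = 28)
W(U, w) = 576 + 24*w (W(U, w) = (28 - 4)*(24 + w) = 24*(24 + w) = 576 + 24*w)
W(-8, -75) - (67 + 11)*46 = (576 + 24*(-75)) - (67 + 11)*46 = (576 - 1800) - 78*46 = -1224 - 1*3588 = -1224 - 3588 = -4812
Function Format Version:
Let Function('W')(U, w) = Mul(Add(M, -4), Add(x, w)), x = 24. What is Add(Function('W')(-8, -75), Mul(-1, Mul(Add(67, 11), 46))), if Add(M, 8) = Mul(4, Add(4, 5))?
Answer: -4812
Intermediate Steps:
M = 28 (M = Add(-8, Mul(4, Add(4, 5))) = Add(-8, Mul(4, 9)) = Add(-8, 36) = 28)
Function('W')(U, w) = Add(576, Mul(24, w)) (Function('W')(U, w) = Mul(Add(28, -4), Add(24, w)) = Mul(24, Add(24, w)) = Add(576, Mul(24, w)))
Add(Function('W')(-8, -75), Mul(-1, Mul(Add(67, 11), 46))) = Add(Add(576, Mul(24, -75)), Mul(-1, Mul(Add(67, 11), 46))) = Add(Add(576, -1800), Mul(-1, Mul(78, 46))) = Add(-1224, Mul(-1, 3588)) = Add(-1224, -3588) = -4812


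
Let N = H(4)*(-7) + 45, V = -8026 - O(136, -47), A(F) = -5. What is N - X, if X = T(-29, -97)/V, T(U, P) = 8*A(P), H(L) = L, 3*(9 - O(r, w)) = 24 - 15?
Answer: 17063/1004 ≈ 16.995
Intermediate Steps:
O(r, w) = 6 (O(r, w) = 9 - (24 - 15)/3 = 9 - 1/3*9 = 9 - 3 = 6)
T(U, P) = -40 (T(U, P) = 8*(-5) = -40)
V = -8032 (V = -8026 - 1*6 = -8026 - 6 = -8032)
N = 17 (N = 4*(-7) + 45 = -28 + 45 = 17)
X = 5/1004 (X = -40/(-8032) = -40*(-1/8032) = 5/1004 ≈ 0.0049801)
N - X = 17 - 1*5/1004 = 17 - 5/1004 = 17063/1004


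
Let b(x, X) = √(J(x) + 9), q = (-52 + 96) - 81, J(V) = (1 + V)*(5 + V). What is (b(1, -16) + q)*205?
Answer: -7585 + 205*√21 ≈ -6645.6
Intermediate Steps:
q = -37 (q = 44 - 81 = -37)
b(x, X) = √(14 + x² + 6*x) (b(x, X) = √((5 + x² + 6*x) + 9) = √(14 + x² + 6*x))
(b(1, -16) + q)*205 = (√(14 + 1² + 6*1) - 37)*205 = (√(14 + 1 + 6) - 37)*205 = (√21 - 37)*205 = (-37 + √21)*205 = -7585 + 205*√21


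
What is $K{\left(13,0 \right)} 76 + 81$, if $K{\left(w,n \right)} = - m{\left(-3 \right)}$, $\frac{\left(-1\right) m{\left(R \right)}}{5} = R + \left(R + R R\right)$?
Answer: $1221$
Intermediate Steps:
$m{\left(R \right)} = - 10 R - 5 R^{2}$ ($m{\left(R \right)} = - 5 \left(R + \left(R + R R\right)\right) = - 5 \left(R + \left(R + R^{2}\right)\right) = - 5 \left(R^{2} + 2 R\right) = - 10 R - 5 R^{2}$)
$K{\left(w,n \right)} = 15$ ($K{\left(w,n \right)} = - \left(-5\right) \left(-3\right) \left(2 - 3\right) = - \left(-5\right) \left(-3\right) \left(-1\right) = \left(-1\right) \left(-15\right) = 15$)
$K{\left(13,0 \right)} 76 + 81 = 15 \cdot 76 + 81 = 1140 + 81 = 1221$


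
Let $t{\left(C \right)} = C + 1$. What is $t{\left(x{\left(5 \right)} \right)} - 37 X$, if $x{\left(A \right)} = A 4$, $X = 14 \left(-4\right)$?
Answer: $2093$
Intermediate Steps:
$X = -56$
$x{\left(A \right)} = 4 A$
$t{\left(C \right)} = 1 + C$
$t{\left(x{\left(5 \right)} \right)} - 37 X = \left(1 + 4 \cdot 5\right) - -2072 = \left(1 + 20\right) + 2072 = 21 + 2072 = 2093$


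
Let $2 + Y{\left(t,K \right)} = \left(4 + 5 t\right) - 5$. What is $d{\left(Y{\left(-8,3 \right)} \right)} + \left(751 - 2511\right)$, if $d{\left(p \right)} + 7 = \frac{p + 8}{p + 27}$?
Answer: $- \frac{28237}{16} \approx -1764.8$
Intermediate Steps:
$Y{\left(t,K \right)} = -3 + 5 t$ ($Y{\left(t,K \right)} = -2 + \left(\left(4 + 5 t\right) - 5\right) = -2 + \left(-1 + 5 t\right) = -3 + 5 t$)
$d{\left(p \right)} = -7 + \frac{8 + p}{27 + p}$ ($d{\left(p \right)} = -7 + \frac{p + 8}{p + 27} = -7 + \frac{8 + p}{27 + p}$)
$d{\left(Y{\left(-8,3 \right)} \right)} + \left(751 - 2511\right) = \frac{-181 - 6 \left(-3 + 5 \left(-8\right)\right)}{27 + \left(-3 + 5 \left(-8\right)\right)} + \left(751 - 2511\right) = \frac{-181 - 6 \left(-3 - 40\right)}{27 - 43} + \left(751 - 2511\right) = \frac{-181 - -258}{27 - 43} - 1760 = \frac{-181 + 258}{-16} - 1760 = \left(- \frac{1}{16}\right) 77 - 1760 = - \frac{77}{16} - 1760 = - \frac{28237}{16}$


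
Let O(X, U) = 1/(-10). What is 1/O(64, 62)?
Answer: -10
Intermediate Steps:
O(X, U) = -⅒
1/O(64, 62) = 1/(-⅒) = -10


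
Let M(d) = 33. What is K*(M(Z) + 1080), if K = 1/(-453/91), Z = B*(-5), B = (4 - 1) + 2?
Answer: -33761/151 ≈ -223.58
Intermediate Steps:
B = 5 (B = 3 + 2 = 5)
Z = -25 (Z = 5*(-5) = -25)
K = -91/453 (K = 1/(-453*1/91) = 1/(-453/91) = -91/453 ≈ -0.20088)
K*(M(Z) + 1080) = -91*(33 + 1080)/453 = -91/453*1113 = -33761/151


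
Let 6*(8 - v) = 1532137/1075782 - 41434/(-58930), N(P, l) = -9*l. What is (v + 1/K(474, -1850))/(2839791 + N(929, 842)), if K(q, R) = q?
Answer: 114903117778069/42553469235838638060 ≈ 2.7002e-6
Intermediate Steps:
v = 1454068605841/190187499780 (v = 8 - (1532137/1075782 - 41434/(-58930))/6 = 8 - (1532137*(1/1075782) - 41434*(-1/58930))/6 = 8 - (1532137/1075782 + 20717/29465)/6 = 8 - ⅙*67431392399/31697916630 = 8 - 67431392399/190187499780 = 1454068605841/190187499780 ≈ 7.6454)
(v + 1/K(474, -1850))/(2839791 + N(929, 842)) = (1454068605841/190187499780 + 1/474)/(2839791 - 9*842) = (1454068605841/190187499780 + 1/474)/(2839791 - 7578) = (114903117778069/15024812482620)/2832213 = (114903117778069/15024812482620)*(1/2832213) = 114903117778069/42553469235838638060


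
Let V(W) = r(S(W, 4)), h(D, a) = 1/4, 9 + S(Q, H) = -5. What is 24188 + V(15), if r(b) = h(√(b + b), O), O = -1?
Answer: 96753/4 ≈ 24188.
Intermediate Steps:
S(Q, H) = -14 (S(Q, H) = -9 - 5 = -14)
h(D, a) = ¼
r(b) = ¼
V(W) = ¼
24188 + V(15) = 24188 + ¼ = 96753/4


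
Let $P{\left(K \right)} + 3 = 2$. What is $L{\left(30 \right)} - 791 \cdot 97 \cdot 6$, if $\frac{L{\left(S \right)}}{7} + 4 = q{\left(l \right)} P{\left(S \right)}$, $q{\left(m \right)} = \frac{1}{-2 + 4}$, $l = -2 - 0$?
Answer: $- \frac{920787}{2} \approx -4.6039 \cdot 10^{5}$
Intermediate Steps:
$P{\left(K \right)} = -1$ ($P{\left(K \right)} = -3 + 2 = -1$)
$l = -2$ ($l = -2 + 0 = -2$)
$q{\left(m \right)} = \frac{1}{2}$
$L{\left(S \right)} = - \frac{63}{2}$ ($L{\left(S \right)} = -28 + 7 \cdot \frac{1}{2} \left(-1\right) = -28 + 7 \left(- \frac{1}{2}\right) = -28 - \frac{7}{2} = - \frac{63}{2}$)
$L{\left(30 \right)} - 791 \cdot 97 \cdot 6 = - \frac{63}{2} - 791 \cdot 97 \cdot 6 = - \frac{63}{2} - 460362 = - \frac{920787}{2}$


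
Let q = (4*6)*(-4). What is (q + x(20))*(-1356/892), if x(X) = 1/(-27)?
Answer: 293009/2007 ≈ 145.99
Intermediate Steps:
x(X) = -1/27
q = -96 (q = 24*(-4) = -96)
(q + x(20))*(-1356/892) = (-96 - 1/27)*(-1356/892) = -(-1172036)/(9*892) = -2593/27*(-339/223) = 293009/2007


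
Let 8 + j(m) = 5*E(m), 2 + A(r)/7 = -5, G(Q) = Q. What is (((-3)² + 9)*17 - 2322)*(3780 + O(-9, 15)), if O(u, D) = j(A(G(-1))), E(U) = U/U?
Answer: -7614432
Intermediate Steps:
E(U) = 1
A(r) = -49 (A(r) = -14 + 7*(-5) = -14 - 35 = -49)
j(m) = -3 (j(m) = -8 + 5*1 = -8 + 5 = -3)
O(u, D) = -3
(((-3)² + 9)*17 - 2322)*(3780 + O(-9, 15)) = (((-3)² + 9)*17 - 2322)*(3780 - 3) = ((9 + 9)*17 - 2322)*3777 = (18*17 - 2322)*3777 = (306 - 2322)*3777 = -2016*3777 = -7614432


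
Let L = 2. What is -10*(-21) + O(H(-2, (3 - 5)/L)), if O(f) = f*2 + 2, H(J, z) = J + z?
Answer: 206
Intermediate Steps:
O(f) = 2 + 2*f (O(f) = 2*f + 2 = 2 + 2*f)
-10*(-21) + O(H(-2, (3 - 5)/L)) = -10*(-21) + (2 + 2*(-2 + (3 - 5)/2)) = 210 + (2 + 2*(-2 - 2*½)) = 210 + (2 + 2*(-2 - 1)) = 210 + (2 + 2*(-3)) = 210 + (2 - 6) = 210 - 4 = 206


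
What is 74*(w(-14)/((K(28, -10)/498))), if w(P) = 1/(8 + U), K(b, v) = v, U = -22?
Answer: 9213/35 ≈ 263.23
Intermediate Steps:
w(P) = -1/14 (w(P) = 1/(8 - 22) = 1/(-14) = -1/14)
74*(w(-14)/((K(28, -10)/498))) = 74*(-1/(14*((-10/498)))) = 74*(-1/(14*((-10*1/498)))) = 74*(-1/(14*(-5/249))) = 74*(-1/14*(-249/5)) = 74*(249/70) = 9213/35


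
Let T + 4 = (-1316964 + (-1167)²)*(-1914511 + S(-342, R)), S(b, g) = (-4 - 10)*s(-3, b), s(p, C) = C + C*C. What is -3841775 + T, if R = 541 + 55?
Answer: -159362655354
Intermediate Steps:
R = 596
s(p, C) = C + C²
S(b, g) = -14*b*(1 + b) (S(b, g) = (-4 - 10)*(b*(1 + b)) = -14*b*(1 + b))
T = -159358813579 (T = -4 + (-1316964 + (-1167)²)*(-1914511 - 14*(-342)*(1 - 342)) = -4 + (-1316964 + 1361889)*(-1914511 - 14*(-342)*(-341)) = -4 + 44925*(-1914511 - 1632708) = -4 + 44925*(-3547219) = -4 - 159358813575 = -159358813579)
-3841775 + T = -3841775 - 159358813579 = -159362655354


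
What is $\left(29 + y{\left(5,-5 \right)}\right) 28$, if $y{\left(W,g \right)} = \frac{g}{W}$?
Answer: $784$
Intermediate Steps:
$\left(29 + y{\left(5,-5 \right)}\right) 28 = \left(29 - \frac{5}{5}\right) 28 = \left(29 - 1\right) 28 = 28 \cdot 28 = 784$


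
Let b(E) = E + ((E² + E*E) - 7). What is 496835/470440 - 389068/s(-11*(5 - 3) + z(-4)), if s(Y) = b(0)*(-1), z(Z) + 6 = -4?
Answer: -36605934415/658616 ≈ -55580.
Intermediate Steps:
b(E) = -7 + E + 2*E² (b(E) = E + ((E² + E²) - 7) = E + (2*E² - 7) = E + (-7 + 2*E²) = -7 + E + 2*E²)
z(Z) = -10 (z(Z) = -6 - 4 = -10)
s(Y) = 7 (s(Y) = (-7 + 0 + 2*0²)*(-1) = (-7 + 0 + 2*0)*(-1) = (-7 + 0 + 0)*(-1) = -7*(-1) = 7)
496835/470440 - 389068/s(-11*(5 - 3) + z(-4)) = 496835/470440 - 389068/7 = 496835*(1/470440) - 389068*⅐ = 99367/94088 - 389068/7 = -36605934415/658616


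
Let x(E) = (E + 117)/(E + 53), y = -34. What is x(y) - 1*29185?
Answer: -554432/19 ≈ -29181.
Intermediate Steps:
x(E) = (117 + E)/(53 + E)
x(y) - 1*29185 = (117 - 34)/(53 - 34) - 1*29185 = 83/19 - 29185 = -554432/19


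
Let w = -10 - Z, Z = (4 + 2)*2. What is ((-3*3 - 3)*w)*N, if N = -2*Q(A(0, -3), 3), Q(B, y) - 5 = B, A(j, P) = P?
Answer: -1056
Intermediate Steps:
Z = 12 (Z = 6*2 = 12)
Q(B, y) = 5 + B
N = -4 (N = -2*(5 - 3) = -2*2 = -4)
w = -22 (w = -10 - 1*12 = -10 - 12 = -22)
((-3*3 - 3)*w)*N = ((-3*3 - 3)*(-22))*(-4) = ((-9 - 3)*(-22))*(-4) = -12*(-22)*(-4) = 264*(-4) = -1056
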